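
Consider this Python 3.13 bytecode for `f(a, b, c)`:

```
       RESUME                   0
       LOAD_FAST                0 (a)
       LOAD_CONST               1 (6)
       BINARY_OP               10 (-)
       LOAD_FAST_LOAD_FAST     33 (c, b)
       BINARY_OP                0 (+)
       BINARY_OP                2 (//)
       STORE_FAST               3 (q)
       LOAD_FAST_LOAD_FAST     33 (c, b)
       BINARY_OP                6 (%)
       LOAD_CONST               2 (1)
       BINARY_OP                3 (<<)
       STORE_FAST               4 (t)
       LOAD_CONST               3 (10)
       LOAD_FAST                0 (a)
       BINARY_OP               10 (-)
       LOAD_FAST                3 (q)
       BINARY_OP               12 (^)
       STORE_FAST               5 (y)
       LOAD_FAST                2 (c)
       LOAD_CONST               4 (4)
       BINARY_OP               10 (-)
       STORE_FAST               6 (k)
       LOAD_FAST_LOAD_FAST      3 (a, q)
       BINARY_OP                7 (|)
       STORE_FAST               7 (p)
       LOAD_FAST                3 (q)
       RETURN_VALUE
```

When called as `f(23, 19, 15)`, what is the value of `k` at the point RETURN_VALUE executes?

LOAD_FAST a → push 23. Stack: [23]
LOAD_CONST → push 6. Stack: [23, 6]
BINARY_OP - → 23 - 6 = 17. Stack: [17]
LOAD_FAST_LOAD_FAST c,b → push 15,19. Stack: [17, 15, 19]
BINARY_OP + → 15 + 19 = 34. Stack: [17, 34]
BINARY_OP // → 17 // 34 = 0. Stack: [0]
STORE_FAST q → q=0. Stack: []
LOAD_FAST_LOAD_FAST c,b → push 15,19. Stack: [15, 19]
BINARY_OP % → 15 % 19 = 15. Stack: [15]
LOAD_CONST → push 1. Stack: [15, 1]
BINARY_OP << → 15 << 1 = 30. Stack: [30]
STORE_FAST t → t=30. Stack: []
LOAD_CONST → push 10. Stack: [10]
LOAD_FAST a → push 23. Stack: [10, 23]
BINARY_OP - → 10 - 23 = -13. Stack: [-13]
LOAD_FAST q → push 0. Stack: [-13, 0]
BINARY_OP ^ → -13 ^ 0 = -13. Stack: [-13]
STORE_FAST y → y=-13. Stack: []
LOAD_FAST c → push 15. Stack: [15]
LOAD_CONST → push 4. Stack: [15, 4]
BINARY_OP - → 15 - 4 = 11. Stack: [11]
STORE_FAST k → k=11. Stack: []
LOAD_FAST_LOAD_FAST a,q → push 23,0. Stack: [23, 0]
BINARY_OP | → 23 | 0 = 23. Stack: [23]
STORE_FAST p → p=23. Stack: []
LOAD_FAST q → push 0. Stack: [0]
RETURN_VALUE → return 0.

11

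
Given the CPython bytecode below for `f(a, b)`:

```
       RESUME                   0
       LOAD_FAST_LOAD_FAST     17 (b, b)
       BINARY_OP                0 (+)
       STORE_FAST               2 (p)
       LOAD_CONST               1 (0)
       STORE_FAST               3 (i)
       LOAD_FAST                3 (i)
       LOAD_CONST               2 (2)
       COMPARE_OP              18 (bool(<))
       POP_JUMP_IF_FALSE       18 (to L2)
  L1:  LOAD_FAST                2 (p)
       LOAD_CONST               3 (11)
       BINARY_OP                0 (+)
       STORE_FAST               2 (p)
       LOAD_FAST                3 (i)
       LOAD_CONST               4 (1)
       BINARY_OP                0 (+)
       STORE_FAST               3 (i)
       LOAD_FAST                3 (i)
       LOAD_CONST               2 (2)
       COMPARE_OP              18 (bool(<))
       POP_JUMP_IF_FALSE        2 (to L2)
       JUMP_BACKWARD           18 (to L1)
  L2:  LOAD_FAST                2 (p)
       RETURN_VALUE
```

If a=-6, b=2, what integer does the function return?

LOAD_FAST_LOAD_FAST b,b → push 2,2. Stack: [2, 2]
BINARY_OP + → 2 + 2 = 4. Stack: [4]
STORE_FAST p → p=4. Stack: []
LOAD_CONST → push 0. Stack: [0]
STORE_FAST i → i=0. Stack: []
LOAD_FAST i → push 0. Stack: [0]
LOAD_CONST → push 2. Stack: [0, 2]
COMPARE_OP bool(<) → 0 vs 2 = True. Stack: [True]
POP_JUMP_IF_FALSE → pop True; no jump. Stack: []
LOAD_FAST p → push 4. Stack: [4]
LOAD_CONST → push 11. Stack: [4, 11]
BINARY_OP + → 4 + 11 = 15. Stack: [15]
STORE_FAST p → p=15. Stack: []
LOAD_FAST i → push 0. Stack: [0]
LOAD_CONST → push 1. Stack: [0, 1]
BINARY_OP + → 0 + 1 = 1. Stack: [1]
STORE_FAST i → i=1. Stack: []
LOAD_FAST i → push 1. Stack: [1]
LOAD_CONST → push 2. Stack: [1, 2]
COMPARE_OP bool(<) → 1 vs 2 = True. Stack: [True]
POP_JUMP_IF_FALSE → pop True; no jump. Stack: []
LOAD_FAST p → push 15. Stack: [15]
LOAD_CONST → push 11. Stack: [15, 11]
BINARY_OP + → 15 + 11 = 26. Stack: [26]
STORE_FAST p → p=26. Stack: []
LOAD_FAST i → push 1. Stack: [1]
LOAD_CONST → push 1. Stack: [1, 1]
BINARY_OP + → 1 + 1 = 2. Stack: [2]
STORE_FAST i → i=2. Stack: []
LOAD_FAST i → push 2. Stack: [2]
LOAD_CONST → push 2. Stack: [2, 2]
COMPARE_OP bool(<) → 2 vs 2 = False. Stack: [False]
POP_JUMP_IF_FALSE → pop False; jump. Stack: []
LOAD_FAST p → push 26. Stack: [26]
RETURN_VALUE → return 26.

26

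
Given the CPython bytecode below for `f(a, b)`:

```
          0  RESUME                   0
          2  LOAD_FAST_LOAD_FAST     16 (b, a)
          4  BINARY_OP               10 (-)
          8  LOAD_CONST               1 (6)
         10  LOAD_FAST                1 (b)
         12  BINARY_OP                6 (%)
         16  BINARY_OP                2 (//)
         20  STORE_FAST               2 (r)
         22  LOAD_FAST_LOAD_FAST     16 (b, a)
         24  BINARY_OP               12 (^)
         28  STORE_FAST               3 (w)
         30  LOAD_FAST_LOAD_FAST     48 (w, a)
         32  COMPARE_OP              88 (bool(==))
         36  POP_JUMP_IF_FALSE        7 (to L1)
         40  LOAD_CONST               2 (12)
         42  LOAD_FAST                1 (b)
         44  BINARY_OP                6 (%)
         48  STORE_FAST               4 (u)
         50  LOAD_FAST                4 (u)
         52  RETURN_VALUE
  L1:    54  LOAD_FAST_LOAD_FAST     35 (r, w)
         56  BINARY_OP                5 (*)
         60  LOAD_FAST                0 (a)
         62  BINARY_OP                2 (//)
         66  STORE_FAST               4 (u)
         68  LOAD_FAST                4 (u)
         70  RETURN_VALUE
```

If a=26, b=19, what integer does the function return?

-1

LOAD_FAST_LOAD_FAST b,a → push 19,26. Stack: [19, 26]
BINARY_OP - → 19 - 26 = -7. Stack: [-7]
LOAD_CONST → push 6. Stack: [-7, 6]
LOAD_FAST b → push 19. Stack: [-7, 6, 19]
BINARY_OP % → 6 % 19 = 6. Stack: [-7, 6]
BINARY_OP // → -7 // 6 = -2. Stack: [-2]
STORE_FAST r → r=-2. Stack: []
LOAD_FAST_LOAD_FAST b,a → push 19,26. Stack: [19, 26]
BINARY_OP ^ → 19 ^ 26 = 9. Stack: [9]
STORE_FAST w → w=9. Stack: []
LOAD_FAST_LOAD_FAST w,a → push 9,26. Stack: [9, 26]
COMPARE_OP bool(==) → 9 vs 26 = False. Stack: [False]
POP_JUMP_IF_FALSE → pop False; jump. Stack: []
LOAD_FAST_LOAD_FAST r,w → push -2,9. Stack: [-2, 9]
BINARY_OP * → -2 * 9 = -18. Stack: [-18]
LOAD_FAST a → push 26. Stack: [-18, 26]
BINARY_OP // → -18 // 26 = -1. Stack: [-1]
STORE_FAST u → u=-1. Stack: []
LOAD_FAST u → push -1. Stack: [-1]
RETURN_VALUE → return -1.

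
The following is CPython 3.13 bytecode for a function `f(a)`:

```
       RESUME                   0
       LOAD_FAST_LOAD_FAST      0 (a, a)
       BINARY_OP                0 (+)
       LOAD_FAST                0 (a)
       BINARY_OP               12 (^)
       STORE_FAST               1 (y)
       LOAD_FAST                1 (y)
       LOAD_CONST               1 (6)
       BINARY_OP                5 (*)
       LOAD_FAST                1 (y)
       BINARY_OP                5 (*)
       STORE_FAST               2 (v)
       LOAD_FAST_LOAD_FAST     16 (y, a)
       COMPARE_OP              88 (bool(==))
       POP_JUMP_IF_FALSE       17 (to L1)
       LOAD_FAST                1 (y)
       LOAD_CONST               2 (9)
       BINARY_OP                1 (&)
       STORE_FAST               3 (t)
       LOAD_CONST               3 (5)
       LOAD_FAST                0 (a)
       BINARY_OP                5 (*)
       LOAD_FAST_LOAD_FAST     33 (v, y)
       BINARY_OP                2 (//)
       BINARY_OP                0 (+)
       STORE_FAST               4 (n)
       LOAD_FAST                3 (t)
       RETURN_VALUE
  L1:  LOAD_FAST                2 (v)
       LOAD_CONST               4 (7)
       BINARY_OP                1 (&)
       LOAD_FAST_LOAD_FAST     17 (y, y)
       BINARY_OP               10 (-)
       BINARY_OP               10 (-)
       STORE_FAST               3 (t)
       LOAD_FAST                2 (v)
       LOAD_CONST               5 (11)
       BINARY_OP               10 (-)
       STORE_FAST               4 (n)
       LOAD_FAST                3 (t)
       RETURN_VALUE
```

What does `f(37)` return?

LOAD_FAST_LOAD_FAST a,a → push 37,37. Stack: [37, 37]
BINARY_OP + → 37 + 37 = 74. Stack: [74]
LOAD_FAST a → push 37. Stack: [74, 37]
BINARY_OP ^ → 74 ^ 37 = 111. Stack: [111]
STORE_FAST y → y=111. Stack: []
LOAD_FAST y → push 111. Stack: [111]
LOAD_CONST → push 6. Stack: [111, 6]
BINARY_OP * → 111 * 6 = 666. Stack: [666]
LOAD_FAST y → push 111. Stack: [666, 111]
BINARY_OP * → 666 * 111 = 73926. Stack: [73926]
STORE_FAST v → v=73926. Stack: []
LOAD_FAST_LOAD_FAST y,a → push 111,37. Stack: [111, 37]
COMPARE_OP bool(==) → 111 vs 37 = False. Stack: [False]
POP_JUMP_IF_FALSE → pop False; jump. Stack: []
LOAD_FAST v → push 73926. Stack: [73926]
LOAD_CONST → push 7. Stack: [73926, 7]
BINARY_OP & → 73926 & 7 = 6. Stack: [6]
LOAD_FAST_LOAD_FAST y,y → push 111,111. Stack: [6, 111, 111]
BINARY_OP - → 111 - 111 = 0. Stack: [6, 0]
BINARY_OP - → 6 - 0 = 6. Stack: [6]
STORE_FAST t → t=6. Stack: []
LOAD_FAST v → push 73926. Stack: [73926]
LOAD_CONST → push 11. Stack: [73926, 11]
BINARY_OP - → 73926 - 11 = 73915. Stack: [73915]
STORE_FAST n → n=73915. Stack: []
LOAD_FAST t → push 6. Stack: [6]
RETURN_VALUE → return 6.

6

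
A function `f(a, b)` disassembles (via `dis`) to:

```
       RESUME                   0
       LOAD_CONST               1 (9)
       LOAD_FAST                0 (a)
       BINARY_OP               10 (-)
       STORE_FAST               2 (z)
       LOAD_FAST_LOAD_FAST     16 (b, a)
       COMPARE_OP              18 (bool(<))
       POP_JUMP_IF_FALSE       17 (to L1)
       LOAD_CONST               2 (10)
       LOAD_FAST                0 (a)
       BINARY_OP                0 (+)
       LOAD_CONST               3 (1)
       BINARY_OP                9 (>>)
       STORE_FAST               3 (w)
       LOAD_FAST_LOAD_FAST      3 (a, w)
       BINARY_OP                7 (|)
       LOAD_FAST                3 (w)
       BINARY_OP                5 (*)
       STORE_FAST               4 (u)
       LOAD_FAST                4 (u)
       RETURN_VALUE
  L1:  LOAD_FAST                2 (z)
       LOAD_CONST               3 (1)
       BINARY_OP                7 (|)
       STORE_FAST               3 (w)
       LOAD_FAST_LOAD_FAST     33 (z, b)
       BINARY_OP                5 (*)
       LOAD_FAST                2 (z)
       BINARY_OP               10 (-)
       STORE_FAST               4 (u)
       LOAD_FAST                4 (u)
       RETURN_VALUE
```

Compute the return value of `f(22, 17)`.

352

LOAD_CONST → push 9. Stack: [9]
LOAD_FAST a → push 22. Stack: [9, 22]
BINARY_OP - → 9 - 22 = -13. Stack: [-13]
STORE_FAST z → z=-13. Stack: []
LOAD_FAST_LOAD_FAST b,a → push 17,22. Stack: [17, 22]
COMPARE_OP bool(<) → 17 vs 22 = True. Stack: [True]
POP_JUMP_IF_FALSE → pop True; no jump. Stack: []
LOAD_CONST → push 10. Stack: [10]
LOAD_FAST a → push 22. Stack: [10, 22]
BINARY_OP + → 10 + 22 = 32. Stack: [32]
LOAD_CONST → push 1. Stack: [32, 1]
BINARY_OP >> → 32 >> 1 = 16. Stack: [16]
STORE_FAST w → w=16. Stack: []
LOAD_FAST_LOAD_FAST a,w → push 22,16. Stack: [22, 16]
BINARY_OP | → 22 | 16 = 22. Stack: [22]
LOAD_FAST w → push 16. Stack: [22, 16]
BINARY_OP * → 22 * 16 = 352. Stack: [352]
STORE_FAST u → u=352. Stack: []
LOAD_FAST u → push 352. Stack: [352]
RETURN_VALUE → return 352.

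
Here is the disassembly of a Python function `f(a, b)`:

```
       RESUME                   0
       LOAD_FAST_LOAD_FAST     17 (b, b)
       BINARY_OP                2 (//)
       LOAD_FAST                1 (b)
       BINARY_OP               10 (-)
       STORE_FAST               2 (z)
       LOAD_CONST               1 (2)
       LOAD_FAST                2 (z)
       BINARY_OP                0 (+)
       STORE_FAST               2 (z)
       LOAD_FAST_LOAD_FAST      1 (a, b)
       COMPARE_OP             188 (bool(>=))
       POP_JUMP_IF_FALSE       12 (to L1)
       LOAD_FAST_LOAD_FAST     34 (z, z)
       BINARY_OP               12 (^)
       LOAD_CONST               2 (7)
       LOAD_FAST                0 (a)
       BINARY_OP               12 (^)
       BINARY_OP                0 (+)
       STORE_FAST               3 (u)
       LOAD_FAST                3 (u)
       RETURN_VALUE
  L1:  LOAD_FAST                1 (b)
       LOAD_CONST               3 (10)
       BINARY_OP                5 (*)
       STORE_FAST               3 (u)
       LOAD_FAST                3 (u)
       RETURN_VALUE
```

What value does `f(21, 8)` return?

LOAD_FAST_LOAD_FAST b,b → push 8,8. Stack: [8, 8]
BINARY_OP // → 8 // 8 = 1. Stack: [1]
LOAD_FAST b → push 8. Stack: [1, 8]
BINARY_OP - → 1 - 8 = -7. Stack: [-7]
STORE_FAST z → z=-7. Stack: []
LOAD_CONST → push 2. Stack: [2]
LOAD_FAST z → push -7. Stack: [2, -7]
BINARY_OP + → 2 + -7 = -5. Stack: [-5]
STORE_FAST z → z=-5. Stack: []
LOAD_FAST_LOAD_FAST a,b → push 21,8. Stack: [21, 8]
COMPARE_OP bool(>=) → 21 vs 8 = True. Stack: [True]
POP_JUMP_IF_FALSE → pop True; no jump. Stack: []
LOAD_FAST_LOAD_FAST z,z → push -5,-5. Stack: [-5, -5]
BINARY_OP ^ → -5 ^ -5 = 0. Stack: [0]
LOAD_CONST → push 7. Stack: [0, 7]
LOAD_FAST a → push 21. Stack: [0, 7, 21]
BINARY_OP ^ → 7 ^ 21 = 18. Stack: [0, 18]
BINARY_OP + → 0 + 18 = 18. Stack: [18]
STORE_FAST u → u=18. Stack: []
LOAD_FAST u → push 18. Stack: [18]
RETURN_VALUE → return 18.

18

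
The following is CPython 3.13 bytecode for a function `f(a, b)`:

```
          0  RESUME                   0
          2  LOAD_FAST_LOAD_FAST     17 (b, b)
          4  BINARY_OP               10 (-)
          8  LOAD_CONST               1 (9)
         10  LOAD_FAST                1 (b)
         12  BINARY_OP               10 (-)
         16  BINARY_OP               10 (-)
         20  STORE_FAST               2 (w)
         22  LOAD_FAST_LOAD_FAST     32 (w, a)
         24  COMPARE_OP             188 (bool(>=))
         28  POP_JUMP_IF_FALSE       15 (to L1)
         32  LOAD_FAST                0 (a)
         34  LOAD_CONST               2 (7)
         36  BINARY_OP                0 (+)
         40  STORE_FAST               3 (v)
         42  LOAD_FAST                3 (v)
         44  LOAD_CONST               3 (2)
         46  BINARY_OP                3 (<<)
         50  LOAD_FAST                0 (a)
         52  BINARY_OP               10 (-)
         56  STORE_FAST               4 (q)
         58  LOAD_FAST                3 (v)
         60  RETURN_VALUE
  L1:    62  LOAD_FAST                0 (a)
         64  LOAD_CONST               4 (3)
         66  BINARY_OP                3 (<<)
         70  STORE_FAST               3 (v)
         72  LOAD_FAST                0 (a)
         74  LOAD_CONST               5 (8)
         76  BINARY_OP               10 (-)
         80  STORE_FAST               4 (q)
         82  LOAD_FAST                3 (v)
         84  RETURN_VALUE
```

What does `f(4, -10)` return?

LOAD_FAST_LOAD_FAST b,b → push -10,-10. Stack: [-10, -10]
BINARY_OP - → -10 - -10 = 0. Stack: [0]
LOAD_CONST → push 9. Stack: [0, 9]
LOAD_FAST b → push -10. Stack: [0, 9, -10]
BINARY_OP - → 9 - -10 = 19. Stack: [0, 19]
BINARY_OP - → 0 - 19 = -19. Stack: [-19]
STORE_FAST w → w=-19. Stack: []
LOAD_FAST_LOAD_FAST w,a → push -19,4. Stack: [-19, 4]
COMPARE_OP bool(>=) → -19 vs 4 = False. Stack: [False]
POP_JUMP_IF_FALSE → pop False; jump. Stack: []
LOAD_FAST a → push 4. Stack: [4]
LOAD_CONST → push 3. Stack: [4, 3]
BINARY_OP << → 4 << 3 = 32. Stack: [32]
STORE_FAST v → v=32. Stack: []
LOAD_FAST a → push 4. Stack: [4]
LOAD_CONST → push 8. Stack: [4, 8]
BINARY_OP - → 4 - 8 = -4. Stack: [-4]
STORE_FAST q → q=-4. Stack: []
LOAD_FAST v → push 32. Stack: [32]
RETURN_VALUE → return 32.

32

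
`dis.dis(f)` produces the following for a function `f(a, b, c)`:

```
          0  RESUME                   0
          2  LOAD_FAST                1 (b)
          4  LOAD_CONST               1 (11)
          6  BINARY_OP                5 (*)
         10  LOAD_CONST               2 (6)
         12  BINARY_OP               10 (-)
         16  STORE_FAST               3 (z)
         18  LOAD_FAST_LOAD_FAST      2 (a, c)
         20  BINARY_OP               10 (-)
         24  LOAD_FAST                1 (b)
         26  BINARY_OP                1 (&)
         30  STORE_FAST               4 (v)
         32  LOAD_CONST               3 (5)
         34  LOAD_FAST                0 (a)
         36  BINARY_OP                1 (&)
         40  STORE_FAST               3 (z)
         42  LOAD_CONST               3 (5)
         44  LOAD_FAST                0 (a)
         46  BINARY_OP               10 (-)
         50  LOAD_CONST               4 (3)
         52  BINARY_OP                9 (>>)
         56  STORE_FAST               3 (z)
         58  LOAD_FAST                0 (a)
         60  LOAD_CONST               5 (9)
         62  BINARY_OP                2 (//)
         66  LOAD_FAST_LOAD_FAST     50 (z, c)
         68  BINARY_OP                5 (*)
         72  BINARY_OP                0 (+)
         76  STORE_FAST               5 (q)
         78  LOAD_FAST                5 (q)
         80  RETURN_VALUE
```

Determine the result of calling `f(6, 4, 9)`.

-9

LOAD_FAST b → push 4. Stack: [4]
LOAD_CONST → push 11. Stack: [4, 11]
BINARY_OP * → 4 * 11 = 44. Stack: [44]
LOAD_CONST → push 6. Stack: [44, 6]
BINARY_OP - → 44 - 6 = 38. Stack: [38]
STORE_FAST z → z=38. Stack: []
LOAD_FAST_LOAD_FAST a,c → push 6,9. Stack: [6, 9]
BINARY_OP - → 6 - 9 = -3. Stack: [-3]
LOAD_FAST b → push 4. Stack: [-3, 4]
BINARY_OP & → -3 & 4 = 4. Stack: [4]
STORE_FAST v → v=4. Stack: []
LOAD_CONST → push 5. Stack: [5]
LOAD_FAST a → push 6. Stack: [5, 6]
BINARY_OP & → 5 & 6 = 4. Stack: [4]
STORE_FAST z → z=4. Stack: []
LOAD_CONST → push 5. Stack: [5]
LOAD_FAST a → push 6. Stack: [5, 6]
BINARY_OP - → 5 - 6 = -1. Stack: [-1]
LOAD_CONST → push 3. Stack: [-1, 3]
BINARY_OP >> → -1 >> 3 = -1. Stack: [-1]
STORE_FAST z → z=-1. Stack: []
LOAD_FAST a → push 6. Stack: [6]
LOAD_CONST → push 9. Stack: [6, 9]
BINARY_OP // → 6 // 9 = 0. Stack: [0]
LOAD_FAST_LOAD_FAST z,c → push -1,9. Stack: [0, -1, 9]
BINARY_OP * → -1 * 9 = -9. Stack: [0, -9]
BINARY_OP + → 0 + -9 = -9. Stack: [-9]
STORE_FAST q → q=-9. Stack: []
LOAD_FAST q → push -9. Stack: [-9]
RETURN_VALUE → return -9.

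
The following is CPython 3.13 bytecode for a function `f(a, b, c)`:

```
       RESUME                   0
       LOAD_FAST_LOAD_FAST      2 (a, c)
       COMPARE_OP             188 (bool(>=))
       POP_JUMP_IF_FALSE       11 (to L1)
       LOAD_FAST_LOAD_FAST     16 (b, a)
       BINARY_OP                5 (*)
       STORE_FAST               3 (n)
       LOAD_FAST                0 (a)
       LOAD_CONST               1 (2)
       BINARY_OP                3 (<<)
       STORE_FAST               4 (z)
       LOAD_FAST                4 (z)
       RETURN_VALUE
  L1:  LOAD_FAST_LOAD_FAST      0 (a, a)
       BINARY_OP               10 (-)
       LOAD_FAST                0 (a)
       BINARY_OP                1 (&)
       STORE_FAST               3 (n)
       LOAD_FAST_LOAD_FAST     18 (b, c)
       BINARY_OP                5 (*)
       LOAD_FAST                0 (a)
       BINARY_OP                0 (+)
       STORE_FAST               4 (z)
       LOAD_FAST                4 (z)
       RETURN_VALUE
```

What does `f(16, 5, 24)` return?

136

LOAD_FAST_LOAD_FAST a,c → push 16,24. Stack: [16, 24]
COMPARE_OP bool(>=) → 16 vs 24 = False. Stack: [False]
POP_JUMP_IF_FALSE → pop False; jump. Stack: []
LOAD_FAST_LOAD_FAST a,a → push 16,16. Stack: [16, 16]
BINARY_OP - → 16 - 16 = 0. Stack: [0]
LOAD_FAST a → push 16. Stack: [0, 16]
BINARY_OP & → 0 & 16 = 0. Stack: [0]
STORE_FAST n → n=0. Stack: []
LOAD_FAST_LOAD_FAST b,c → push 5,24. Stack: [5, 24]
BINARY_OP * → 5 * 24 = 120. Stack: [120]
LOAD_FAST a → push 16. Stack: [120, 16]
BINARY_OP + → 120 + 16 = 136. Stack: [136]
STORE_FAST z → z=136. Stack: []
LOAD_FAST z → push 136. Stack: [136]
RETURN_VALUE → return 136.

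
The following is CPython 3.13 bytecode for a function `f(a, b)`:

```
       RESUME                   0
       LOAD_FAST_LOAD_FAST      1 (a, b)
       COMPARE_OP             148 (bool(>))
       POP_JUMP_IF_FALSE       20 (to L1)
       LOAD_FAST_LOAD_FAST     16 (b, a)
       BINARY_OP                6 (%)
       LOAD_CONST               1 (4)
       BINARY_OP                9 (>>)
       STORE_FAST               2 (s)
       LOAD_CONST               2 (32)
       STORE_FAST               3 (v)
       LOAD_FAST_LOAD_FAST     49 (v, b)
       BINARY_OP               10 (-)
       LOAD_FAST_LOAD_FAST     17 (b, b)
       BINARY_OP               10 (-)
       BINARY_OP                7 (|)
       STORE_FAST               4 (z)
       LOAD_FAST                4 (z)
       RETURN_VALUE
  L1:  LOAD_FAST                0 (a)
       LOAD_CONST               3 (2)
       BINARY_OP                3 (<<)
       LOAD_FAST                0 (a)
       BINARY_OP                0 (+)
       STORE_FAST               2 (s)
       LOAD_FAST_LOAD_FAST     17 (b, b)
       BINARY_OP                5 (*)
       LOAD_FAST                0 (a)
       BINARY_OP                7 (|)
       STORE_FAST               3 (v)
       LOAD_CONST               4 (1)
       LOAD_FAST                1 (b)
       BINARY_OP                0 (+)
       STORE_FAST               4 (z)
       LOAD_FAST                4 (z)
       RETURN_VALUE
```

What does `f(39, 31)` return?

LOAD_FAST_LOAD_FAST a,b → push 39,31. Stack: [39, 31]
COMPARE_OP bool(>) → 39 vs 31 = True. Stack: [True]
POP_JUMP_IF_FALSE → pop True; no jump. Stack: []
LOAD_FAST_LOAD_FAST b,a → push 31,39. Stack: [31, 39]
BINARY_OP % → 31 % 39 = 31. Stack: [31]
LOAD_CONST → push 4. Stack: [31, 4]
BINARY_OP >> → 31 >> 4 = 1. Stack: [1]
STORE_FAST s → s=1. Stack: []
LOAD_CONST → push 32. Stack: [32]
STORE_FAST v → v=32. Stack: []
LOAD_FAST_LOAD_FAST v,b → push 32,31. Stack: [32, 31]
BINARY_OP - → 32 - 31 = 1. Stack: [1]
LOAD_FAST_LOAD_FAST b,b → push 31,31. Stack: [1, 31, 31]
BINARY_OP - → 31 - 31 = 0. Stack: [1, 0]
BINARY_OP | → 1 | 0 = 1. Stack: [1]
STORE_FAST z → z=1. Stack: []
LOAD_FAST z → push 1. Stack: [1]
RETURN_VALUE → return 1.

1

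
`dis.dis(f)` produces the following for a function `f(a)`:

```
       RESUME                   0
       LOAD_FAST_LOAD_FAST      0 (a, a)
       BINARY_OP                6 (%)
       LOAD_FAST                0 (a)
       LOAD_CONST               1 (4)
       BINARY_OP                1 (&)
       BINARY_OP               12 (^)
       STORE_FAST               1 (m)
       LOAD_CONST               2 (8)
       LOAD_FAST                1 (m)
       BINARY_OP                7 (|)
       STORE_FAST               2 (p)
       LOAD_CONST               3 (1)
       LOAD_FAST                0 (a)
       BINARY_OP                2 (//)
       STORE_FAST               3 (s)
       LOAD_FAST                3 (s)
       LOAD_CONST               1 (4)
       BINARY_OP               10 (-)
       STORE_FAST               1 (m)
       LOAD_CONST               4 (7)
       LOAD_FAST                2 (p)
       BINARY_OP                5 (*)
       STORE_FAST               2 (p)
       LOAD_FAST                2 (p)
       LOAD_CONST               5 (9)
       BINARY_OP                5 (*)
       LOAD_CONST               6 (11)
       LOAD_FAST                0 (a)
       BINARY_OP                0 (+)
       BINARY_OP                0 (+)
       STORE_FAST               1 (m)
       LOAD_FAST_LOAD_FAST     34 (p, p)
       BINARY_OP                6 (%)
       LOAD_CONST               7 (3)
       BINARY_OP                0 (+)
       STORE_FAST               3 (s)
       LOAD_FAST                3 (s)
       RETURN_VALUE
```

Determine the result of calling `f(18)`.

LOAD_FAST_LOAD_FAST a,a → push 18,18. Stack: [18, 18]
BINARY_OP % → 18 % 18 = 0. Stack: [0]
LOAD_FAST a → push 18. Stack: [0, 18]
LOAD_CONST → push 4. Stack: [0, 18, 4]
BINARY_OP & → 18 & 4 = 0. Stack: [0, 0]
BINARY_OP ^ → 0 ^ 0 = 0. Stack: [0]
STORE_FAST m → m=0. Stack: []
LOAD_CONST → push 8. Stack: [8]
LOAD_FAST m → push 0. Stack: [8, 0]
BINARY_OP | → 8 | 0 = 8. Stack: [8]
STORE_FAST p → p=8. Stack: []
LOAD_CONST → push 1. Stack: [1]
LOAD_FAST a → push 18. Stack: [1, 18]
BINARY_OP // → 1 // 18 = 0. Stack: [0]
STORE_FAST s → s=0. Stack: []
LOAD_FAST s → push 0. Stack: [0]
LOAD_CONST → push 4. Stack: [0, 4]
BINARY_OP - → 0 - 4 = -4. Stack: [-4]
STORE_FAST m → m=-4. Stack: []
LOAD_CONST → push 7. Stack: [7]
LOAD_FAST p → push 8. Stack: [7, 8]
BINARY_OP * → 7 * 8 = 56. Stack: [56]
STORE_FAST p → p=56. Stack: []
LOAD_FAST p → push 56. Stack: [56]
LOAD_CONST → push 9. Stack: [56, 9]
BINARY_OP * → 56 * 9 = 504. Stack: [504]
LOAD_CONST → push 11. Stack: [504, 11]
LOAD_FAST a → push 18. Stack: [504, 11, 18]
BINARY_OP + → 11 + 18 = 29. Stack: [504, 29]
BINARY_OP + → 504 + 29 = 533. Stack: [533]
STORE_FAST m → m=533. Stack: []
LOAD_FAST_LOAD_FAST p,p → push 56,56. Stack: [56, 56]
BINARY_OP % → 56 % 56 = 0. Stack: [0]
LOAD_CONST → push 3. Stack: [0, 3]
BINARY_OP + → 0 + 3 = 3. Stack: [3]
STORE_FAST s → s=3. Stack: []
LOAD_FAST s → push 3. Stack: [3]
RETURN_VALUE → return 3.

3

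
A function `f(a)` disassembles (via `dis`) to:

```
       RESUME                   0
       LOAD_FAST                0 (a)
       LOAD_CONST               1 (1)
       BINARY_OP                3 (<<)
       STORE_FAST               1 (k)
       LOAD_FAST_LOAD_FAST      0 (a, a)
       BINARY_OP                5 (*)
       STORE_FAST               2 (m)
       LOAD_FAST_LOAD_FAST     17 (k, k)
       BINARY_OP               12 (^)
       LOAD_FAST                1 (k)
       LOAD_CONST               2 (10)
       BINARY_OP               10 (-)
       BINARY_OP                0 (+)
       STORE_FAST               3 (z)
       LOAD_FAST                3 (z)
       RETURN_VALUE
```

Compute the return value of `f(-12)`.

-34

LOAD_FAST a → push -12. Stack: [-12]
LOAD_CONST → push 1. Stack: [-12, 1]
BINARY_OP << → -12 << 1 = -24. Stack: [-24]
STORE_FAST k → k=-24. Stack: []
LOAD_FAST_LOAD_FAST a,a → push -12,-12. Stack: [-12, -12]
BINARY_OP * → -12 * -12 = 144. Stack: [144]
STORE_FAST m → m=144. Stack: []
LOAD_FAST_LOAD_FAST k,k → push -24,-24. Stack: [-24, -24]
BINARY_OP ^ → -24 ^ -24 = 0. Stack: [0]
LOAD_FAST k → push -24. Stack: [0, -24]
LOAD_CONST → push 10. Stack: [0, -24, 10]
BINARY_OP - → -24 - 10 = -34. Stack: [0, -34]
BINARY_OP + → 0 + -34 = -34. Stack: [-34]
STORE_FAST z → z=-34. Stack: []
LOAD_FAST z → push -34. Stack: [-34]
RETURN_VALUE → return -34.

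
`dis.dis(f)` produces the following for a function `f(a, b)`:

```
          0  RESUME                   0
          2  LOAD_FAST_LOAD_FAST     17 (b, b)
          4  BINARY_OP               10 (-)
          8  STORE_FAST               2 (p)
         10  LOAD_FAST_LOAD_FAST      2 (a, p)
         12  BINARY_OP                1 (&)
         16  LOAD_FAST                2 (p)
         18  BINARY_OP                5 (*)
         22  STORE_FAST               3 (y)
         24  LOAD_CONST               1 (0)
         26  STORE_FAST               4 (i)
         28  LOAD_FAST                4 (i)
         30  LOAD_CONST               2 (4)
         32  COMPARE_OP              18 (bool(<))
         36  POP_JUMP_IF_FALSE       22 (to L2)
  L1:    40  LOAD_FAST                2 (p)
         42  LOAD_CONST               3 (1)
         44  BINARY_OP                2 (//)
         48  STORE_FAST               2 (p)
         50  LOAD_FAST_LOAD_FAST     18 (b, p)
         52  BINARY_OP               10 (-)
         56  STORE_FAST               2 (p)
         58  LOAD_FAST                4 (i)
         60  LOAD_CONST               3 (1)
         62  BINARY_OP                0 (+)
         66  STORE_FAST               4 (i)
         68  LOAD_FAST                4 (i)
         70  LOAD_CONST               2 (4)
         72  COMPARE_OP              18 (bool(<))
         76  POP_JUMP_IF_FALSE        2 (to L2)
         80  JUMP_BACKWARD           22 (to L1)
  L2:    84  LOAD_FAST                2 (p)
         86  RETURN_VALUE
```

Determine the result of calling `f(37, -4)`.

0

LOAD_FAST_LOAD_FAST b,b → push -4,-4
BINARY_OP - → -4 - -4 = 0
STORE_FAST p → p=0
LOAD_FAST_LOAD_FAST a,p → push 37,0
BINARY_OP & → 37 & 0 = 0
LOAD_FAST p → push 0
BINARY_OP * → 0 * 0 = 0
STORE_FAST y → y=0
LOAD_CONST → push 0
STORE_FAST i → i=0
LOAD_FAST i → push 0
LOAD_CONST → push 4
COMPARE_OP bool(<) → 0 vs 4 = True
POP_JUMP_IF_FALSE → pop True; no jump
LOAD_FAST p → push 0
LOAD_CONST → push 1
BINARY_OP // → 0 // 1 = 0
STORE_FAST p → p=0
LOAD_FAST_LOAD_FAST b,p → push -4,0
BINARY_OP - → -4 - 0 = -4
STORE_FAST p → p=-4
LOAD_FAST i → push 0
LOAD_CONST → push 1
BINARY_OP + → 0 + 1 = 1
STORE_FAST i → i=1
LOAD_FAST i → push 1
LOAD_CONST → push 4
COMPARE_OP bool(<) → 1 vs 4 = True
POP_JUMP_IF_FALSE → pop True; no jump
LOAD_FAST p → push -4
LOAD_CONST → push 1
BINARY_OP // → -4 // 1 = -4
STORE_FAST p → p=-4
LOAD_FAST_LOAD_FAST b,p → push -4,-4
BINARY_OP - → -4 - -4 = 0
STORE_FAST p → p=0
LOAD_FAST i → push 1
LOAD_CONST → push 1
BINARY_OP + → 1 + 1 = 2
STORE_FAST i → i=2
LOAD_FAST i → push 2
LOAD_CONST → push 4
COMPARE_OP bool(<) → 2 vs 4 = True
POP_JUMP_IF_FALSE → pop True; no jump
LOAD_FAST p → push 0
LOAD_CONST → push 1
BINARY_OP // → 0 // 1 = 0
STORE_FAST p → p=0
LOAD_FAST_LOAD_FAST b,p → push -4,0
BINARY_OP - → -4 - 0 = -4
STORE_FAST p → p=-4
LOAD_FAST i → push 2
LOAD_CONST → push 1
BINARY_OP + → 2 + 1 = 3
STORE_FAST i → i=3
LOAD_FAST i → push 3
LOAD_CONST → push 4
COMPARE_OP bool(<) → 3 vs 4 = True
POP_JUMP_IF_FALSE → pop True; no jump
LOAD_FAST p → push -4
LOAD_CONST → push 1
BINARY_OP // → -4 // 1 = -4
STORE_FAST p → p=-4
LOAD_FAST_LOAD_FAST b,p → push -4,-4
BINARY_OP - → -4 - -4 = 0
STORE_FAST p → p=0
LOAD_FAST i → push 3
LOAD_CONST → push 1
BINARY_OP + → 3 + 1 = 4
STORE_FAST i → i=4
LOAD_FAST i → push 4
LOAD_CONST → push 4
COMPARE_OP bool(<) → 4 vs 4 = False
POP_JUMP_IF_FALSE → pop False; jump
LOAD_FAST p → push 0
RETURN_VALUE → return 0.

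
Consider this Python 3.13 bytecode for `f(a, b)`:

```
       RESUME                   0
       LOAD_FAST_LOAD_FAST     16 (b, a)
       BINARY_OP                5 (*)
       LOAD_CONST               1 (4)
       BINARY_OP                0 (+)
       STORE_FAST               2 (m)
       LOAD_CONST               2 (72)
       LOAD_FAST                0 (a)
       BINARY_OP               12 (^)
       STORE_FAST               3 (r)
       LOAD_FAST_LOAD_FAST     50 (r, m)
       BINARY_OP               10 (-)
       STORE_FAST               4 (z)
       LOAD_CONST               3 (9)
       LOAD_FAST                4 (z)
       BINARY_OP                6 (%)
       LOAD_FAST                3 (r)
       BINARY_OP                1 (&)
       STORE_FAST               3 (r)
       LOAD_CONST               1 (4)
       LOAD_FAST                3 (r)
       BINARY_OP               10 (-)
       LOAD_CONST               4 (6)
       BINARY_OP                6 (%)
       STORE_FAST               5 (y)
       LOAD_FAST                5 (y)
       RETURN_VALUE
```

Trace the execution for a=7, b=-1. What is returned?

LOAD_FAST_LOAD_FAST b,a → push -1,7. Stack: [-1, 7]
BINARY_OP * → -1 * 7 = -7. Stack: [-7]
LOAD_CONST → push 4. Stack: [-7, 4]
BINARY_OP + → -7 + 4 = -3. Stack: [-3]
STORE_FAST m → m=-3. Stack: []
LOAD_CONST → push 72. Stack: [72]
LOAD_FAST a → push 7. Stack: [72, 7]
BINARY_OP ^ → 72 ^ 7 = 79. Stack: [79]
STORE_FAST r → r=79. Stack: []
LOAD_FAST_LOAD_FAST r,m → push 79,-3. Stack: [79, -3]
BINARY_OP - → 79 - -3 = 82. Stack: [82]
STORE_FAST z → z=82. Stack: []
LOAD_CONST → push 9. Stack: [9]
LOAD_FAST z → push 82. Stack: [9, 82]
BINARY_OP % → 9 % 82 = 9. Stack: [9]
LOAD_FAST r → push 79. Stack: [9, 79]
BINARY_OP & → 9 & 79 = 9. Stack: [9]
STORE_FAST r → r=9. Stack: []
LOAD_CONST → push 4. Stack: [4]
LOAD_FAST r → push 9. Stack: [4, 9]
BINARY_OP - → 4 - 9 = -5. Stack: [-5]
LOAD_CONST → push 6. Stack: [-5, 6]
BINARY_OP % → -5 % 6 = 1. Stack: [1]
STORE_FAST y → y=1. Stack: []
LOAD_FAST y → push 1. Stack: [1]
RETURN_VALUE → return 1.

1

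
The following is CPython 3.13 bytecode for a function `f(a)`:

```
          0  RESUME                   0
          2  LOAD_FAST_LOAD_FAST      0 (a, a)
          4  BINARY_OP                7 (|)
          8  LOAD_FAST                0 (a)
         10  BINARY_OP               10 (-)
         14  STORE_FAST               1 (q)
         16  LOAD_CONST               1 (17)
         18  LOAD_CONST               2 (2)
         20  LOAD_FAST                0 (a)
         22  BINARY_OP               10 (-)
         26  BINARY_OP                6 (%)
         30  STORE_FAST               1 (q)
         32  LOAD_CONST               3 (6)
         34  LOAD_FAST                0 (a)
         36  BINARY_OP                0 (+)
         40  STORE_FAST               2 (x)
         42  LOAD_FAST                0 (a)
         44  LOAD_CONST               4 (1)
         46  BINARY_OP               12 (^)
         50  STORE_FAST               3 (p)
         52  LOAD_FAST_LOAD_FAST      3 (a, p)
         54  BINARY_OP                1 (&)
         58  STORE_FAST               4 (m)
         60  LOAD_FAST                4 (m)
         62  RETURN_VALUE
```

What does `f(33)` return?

32

LOAD_FAST_LOAD_FAST a,a → push 33,33. Stack: [33, 33]
BINARY_OP | → 33 | 33 = 33. Stack: [33]
LOAD_FAST a → push 33. Stack: [33, 33]
BINARY_OP - → 33 - 33 = 0. Stack: [0]
STORE_FAST q → q=0. Stack: []
LOAD_CONST → push 17. Stack: [17]
LOAD_CONST → push 2. Stack: [17, 2]
LOAD_FAST a → push 33. Stack: [17, 2, 33]
BINARY_OP - → 2 - 33 = -31. Stack: [17, -31]
BINARY_OP % → 17 % -31 = -14. Stack: [-14]
STORE_FAST q → q=-14. Stack: []
LOAD_CONST → push 6. Stack: [6]
LOAD_FAST a → push 33. Stack: [6, 33]
BINARY_OP + → 6 + 33 = 39. Stack: [39]
STORE_FAST x → x=39. Stack: []
LOAD_FAST a → push 33. Stack: [33]
LOAD_CONST → push 1. Stack: [33, 1]
BINARY_OP ^ → 33 ^ 1 = 32. Stack: [32]
STORE_FAST p → p=32. Stack: []
LOAD_FAST_LOAD_FAST a,p → push 33,32. Stack: [33, 32]
BINARY_OP & → 33 & 32 = 32. Stack: [32]
STORE_FAST m → m=32. Stack: []
LOAD_FAST m → push 32. Stack: [32]
RETURN_VALUE → return 32.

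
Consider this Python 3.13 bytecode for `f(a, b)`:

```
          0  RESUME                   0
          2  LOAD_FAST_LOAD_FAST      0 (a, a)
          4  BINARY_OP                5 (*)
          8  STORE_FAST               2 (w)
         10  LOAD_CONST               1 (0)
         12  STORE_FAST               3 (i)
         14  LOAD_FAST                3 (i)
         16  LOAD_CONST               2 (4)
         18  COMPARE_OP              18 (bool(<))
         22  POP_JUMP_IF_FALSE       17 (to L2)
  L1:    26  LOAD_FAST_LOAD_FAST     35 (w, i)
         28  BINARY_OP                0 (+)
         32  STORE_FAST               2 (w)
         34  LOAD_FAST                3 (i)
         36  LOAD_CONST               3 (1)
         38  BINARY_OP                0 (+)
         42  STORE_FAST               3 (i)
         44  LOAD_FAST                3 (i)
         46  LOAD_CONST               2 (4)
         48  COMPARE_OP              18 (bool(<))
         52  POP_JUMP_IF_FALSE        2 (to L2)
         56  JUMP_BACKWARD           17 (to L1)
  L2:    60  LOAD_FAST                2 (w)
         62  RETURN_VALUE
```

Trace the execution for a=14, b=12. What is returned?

202

LOAD_FAST_LOAD_FAST a,a → push 14,14. Stack: [14, 14]
BINARY_OP * → 14 * 14 = 196. Stack: [196]
STORE_FAST w → w=196. Stack: []
LOAD_CONST → push 0. Stack: [0]
STORE_FAST i → i=0. Stack: []
LOAD_FAST i → push 0. Stack: [0]
LOAD_CONST → push 4. Stack: [0, 4]
COMPARE_OP bool(<) → 0 vs 4 = True. Stack: [True]
POP_JUMP_IF_FALSE → pop True; no jump. Stack: []
LOAD_FAST_LOAD_FAST w,i → push 196,0. Stack: [196, 0]
BINARY_OP + → 196 + 0 = 196. Stack: [196]
STORE_FAST w → w=196. Stack: []
LOAD_FAST i → push 0. Stack: [0]
LOAD_CONST → push 1. Stack: [0, 1]
BINARY_OP + → 0 + 1 = 1. Stack: [1]
STORE_FAST i → i=1. Stack: []
LOAD_FAST i → push 1. Stack: [1]
LOAD_CONST → push 4. Stack: [1, 4]
COMPARE_OP bool(<) → 1 vs 4 = True. Stack: [True]
POP_JUMP_IF_FALSE → pop True; no jump. Stack: []
LOAD_FAST_LOAD_FAST w,i → push 196,1. Stack: [196, 1]
BINARY_OP + → 196 + 1 = 197. Stack: [197]
STORE_FAST w → w=197. Stack: []
LOAD_FAST i → push 1. Stack: [1]
LOAD_CONST → push 1. Stack: [1, 1]
BINARY_OP + → 1 + 1 = 2. Stack: [2]
STORE_FAST i → i=2. Stack: []
LOAD_FAST i → push 2. Stack: [2]
LOAD_CONST → push 4. Stack: [2, 4]
COMPARE_OP bool(<) → 2 vs 4 = True. Stack: [True]
POP_JUMP_IF_FALSE → pop True; no jump. Stack: []
LOAD_FAST_LOAD_FAST w,i → push 197,2. Stack: [197, 2]
BINARY_OP + → 197 + 2 = 199. Stack: [199]
STORE_FAST w → w=199. Stack: []
LOAD_FAST i → push 2. Stack: [2]
LOAD_CONST → push 1. Stack: [2, 1]
BINARY_OP + → 2 + 1 = 3. Stack: [3]
STORE_FAST i → i=3. Stack: []
LOAD_FAST i → push 3. Stack: [3]
LOAD_CONST → push 4. Stack: [3, 4]
COMPARE_OP bool(<) → 3 vs 4 = True. Stack: [True]
POP_JUMP_IF_FALSE → pop True; no jump. Stack: []
LOAD_FAST_LOAD_FAST w,i → push 199,3. Stack: [199, 3]
BINARY_OP + → 199 + 3 = 202. Stack: [202]
STORE_FAST w → w=202. Stack: []
LOAD_FAST i → push 3. Stack: [3]
LOAD_CONST → push 1. Stack: [3, 1]
BINARY_OP + → 3 + 1 = 4. Stack: [4]
STORE_FAST i → i=4. Stack: []
LOAD_FAST i → push 4. Stack: [4]
LOAD_CONST → push 4. Stack: [4, 4]
COMPARE_OP bool(<) → 4 vs 4 = False. Stack: [False]
POP_JUMP_IF_FALSE → pop False; jump. Stack: []
LOAD_FAST w → push 202. Stack: [202]
RETURN_VALUE → return 202.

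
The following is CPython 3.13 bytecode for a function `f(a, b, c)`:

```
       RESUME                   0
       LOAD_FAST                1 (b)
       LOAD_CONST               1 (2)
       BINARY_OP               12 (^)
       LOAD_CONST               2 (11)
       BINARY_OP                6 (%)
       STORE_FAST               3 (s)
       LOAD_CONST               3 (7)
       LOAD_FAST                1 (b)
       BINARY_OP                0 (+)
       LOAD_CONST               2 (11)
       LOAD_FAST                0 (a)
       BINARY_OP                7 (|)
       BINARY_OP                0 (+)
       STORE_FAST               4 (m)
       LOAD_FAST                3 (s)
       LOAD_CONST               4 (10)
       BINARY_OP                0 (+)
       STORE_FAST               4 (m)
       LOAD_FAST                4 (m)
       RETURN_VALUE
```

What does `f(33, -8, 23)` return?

LOAD_FAST b → push -8. Stack: [-8]
LOAD_CONST → push 2. Stack: [-8, 2]
BINARY_OP ^ → -8 ^ 2 = -6. Stack: [-6]
LOAD_CONST → push 11. Stack: [-6, 11]
BINARY_OP % → -6 % 11 = 5. Stack: [5]
STORE_FAST s → s=5. Stack: []
LOAD_CONST → push 7. Stack: [7]
LOAD_FAST b → push -8. Stack: [7, -8]
BINARY_OP + → 7 + -8 = -1. Stack: [-1]
LOAD_CONST → push 11. Stack: [-1, 11]
LOAD_FAST a → push 33. Stack: [-1, 11, 33]
BINARY_OP | → 11 | 33 = 43. Stack: [-1, 43]
BINARY_OP + → -1 + 43 = 42. Stack: [42]
STORE_FAST m → m=42. Stack: []
LOAD_FAST s → push 5. Stack: [5]
LOAD_CONST → push 10. Stack: [5, 10]
BINARY_OP + → 5 + 10 = 15. Stack: [15]
STORE_FAST m → m=15. Stack: []
LOAD_FAST m → push 15. Stack: [15]
RETURN_VALUE → return 15.

15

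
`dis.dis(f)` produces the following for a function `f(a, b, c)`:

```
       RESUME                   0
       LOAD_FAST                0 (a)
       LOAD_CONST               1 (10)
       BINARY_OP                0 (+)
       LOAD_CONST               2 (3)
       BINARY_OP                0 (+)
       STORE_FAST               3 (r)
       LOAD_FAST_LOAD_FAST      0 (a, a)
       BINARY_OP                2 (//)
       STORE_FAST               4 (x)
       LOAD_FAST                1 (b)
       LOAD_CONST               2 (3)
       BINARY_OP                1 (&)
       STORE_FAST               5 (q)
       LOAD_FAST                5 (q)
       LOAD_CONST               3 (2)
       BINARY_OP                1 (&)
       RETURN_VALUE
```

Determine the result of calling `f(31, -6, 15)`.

LOAD_FAST a → push 31. Stack: [31]
LOAD_CONST → push 10. Stack: [31, 10]
BINARY_OP + → 31 + 10 = 41. Stack: [41]
LOAD_CONST → push 3. Stack: [41, 3]
BINARY_OP + → 41 + 3 = 44. Stack: [44]
STORE_FAST r → r=44. Stack: []
LOAD_FAST_LOAD_FAST a,a → push 31,31. Stack: [31, 31]
BINARY_OP // → 31 // 31 = 1. Stack: [1]
STORE_FAST x → x=1. Stack: []
LOAD_FAST b → push -6. Stack: [-6]
LOAD_CONST → push 3. Stack: [-6, 3]
BINARY_OP & → -6 & 3 = 2. Stack: [2]
STORE_FAST q → q=2. Stack: []
LOAD_FAST q → push 2. Stack: [2]
LOAD_CONST → push 2. Stack: [2, 2]
BINARY_OP & → 2 & 2 = 2. Stack: [2]
RETURN_VALUE → return 2.

2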